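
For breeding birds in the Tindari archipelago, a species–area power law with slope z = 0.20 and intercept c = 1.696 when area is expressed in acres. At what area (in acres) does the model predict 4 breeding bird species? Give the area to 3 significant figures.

4 = 1.696 × A^0.2  ⇒  A^0.2 = 4/1.696 = 2.358
ln A = ln(2.358) / 0.2 = 0.8580 / 0.2 = 4.2901
A = e^4.2901 ≈ 72.97 acres

73.0 acres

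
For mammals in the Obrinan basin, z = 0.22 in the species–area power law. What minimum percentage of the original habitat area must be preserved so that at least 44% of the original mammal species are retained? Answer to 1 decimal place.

Need (A_new/A_old)^0.22 = 0.44, so A_new/A_old = 0.44^(1/0.22) = 0.44^4.545
ln(A_new/A_old) = ln 0.44 / 0.22 = -0.8210 / 0.22 = -3.7317
A_new/A_old = e^-3.7317 ≈ 0.02395

2.4%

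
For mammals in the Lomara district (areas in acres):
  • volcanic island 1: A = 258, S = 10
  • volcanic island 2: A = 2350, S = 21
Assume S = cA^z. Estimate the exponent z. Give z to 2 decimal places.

Taking logs: ln S = ln c + z ln A, so z = (ln S₂ − ln S₁)/(ln A₂ − ln A₁).
z = ln(21/10) / ln(2350/258) = ln(2.1) / ln(9.109) = 0.7419 / 2.2092 = 0.3358

0.34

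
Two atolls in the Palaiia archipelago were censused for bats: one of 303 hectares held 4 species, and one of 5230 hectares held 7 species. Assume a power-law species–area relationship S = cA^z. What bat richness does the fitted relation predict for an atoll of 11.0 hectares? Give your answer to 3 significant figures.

z = ln(7/4) / ln(5230/303) = 0.5596 / 2.8484 = 0.1965
c = 4 / 303^0.1965 = 4 / 3.073 = 1.302
S₃ = 1.302 × 11^0.1965 = 1.302 × 1.602 ≈ 2.085

2.09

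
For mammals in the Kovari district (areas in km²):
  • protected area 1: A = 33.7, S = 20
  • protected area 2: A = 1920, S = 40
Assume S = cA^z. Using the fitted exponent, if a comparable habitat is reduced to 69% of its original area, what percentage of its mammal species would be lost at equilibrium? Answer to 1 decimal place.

6.2%

z = ln(40/20) / ln(1920/33.7) = 0.6931 / 4.0426 = 0.1715
S_new/S_old = (A_new/A_old)^z = 0.69^0.1715 = exp(0.1715 × -0.3711) = 0.9384
Fraction lost = 1 − 0.9384 = 0.06164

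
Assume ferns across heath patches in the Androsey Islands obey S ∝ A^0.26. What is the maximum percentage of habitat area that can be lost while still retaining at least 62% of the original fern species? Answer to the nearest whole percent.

84%

Need (A_new/A_old)^0.26 = 0.62, so A_new/A_old = 0.62^(1/0.26) = 0.62^3.846
ln(A_new/A_old) = ln 0.62 / 0.26 = -0.4780 / 0.26 = -1.8386
A_new/A_old = e^-1.8386 ≈ 0.159
Fraction that can be lost = 1 − 0.159 = 0.841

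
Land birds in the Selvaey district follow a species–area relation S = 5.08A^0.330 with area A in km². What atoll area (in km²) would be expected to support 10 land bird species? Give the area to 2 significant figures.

7.8 km²

10 = 5.08 × A^0.33  ⇒  A^0.33 = 10/5.08 = 1.969
ln A = ln(1.969) / 0.33 = 0.6773 / 0.33 = 2.0523
A = e^2.0523 ≈ 7.786 km²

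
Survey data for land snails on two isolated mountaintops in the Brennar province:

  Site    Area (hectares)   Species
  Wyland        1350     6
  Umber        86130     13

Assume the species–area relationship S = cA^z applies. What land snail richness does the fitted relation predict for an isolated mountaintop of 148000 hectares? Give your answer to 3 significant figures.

14.4

z = ln(13/6) / ln(86130/1350) = 0.7732 / 4.1558 = 0.1861
c = 6 / 1350^0.1861 = 6 / 3.823 = 1.569
S₃ = 1.569 × 148000^0.1861 = 1.569 × 9.161 ≈ 14.38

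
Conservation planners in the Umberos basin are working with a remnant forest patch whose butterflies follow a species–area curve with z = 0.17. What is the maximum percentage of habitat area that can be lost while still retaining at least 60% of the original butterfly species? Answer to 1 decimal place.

95.0%

Need (A_new/A_old)^0.17 = 0.6, so A_new/A_old = 0.6^(1/0.17) = 0.6^5.882
ln(A_new/A_old) = ln 0.6 / 0.17 = -0.5108 / 0.17 = -3.0049
A_new/A_old = e^-3.0049 ≈ 0.04955
Fraction that can be lost = 1 − 0.04955 = 0.9505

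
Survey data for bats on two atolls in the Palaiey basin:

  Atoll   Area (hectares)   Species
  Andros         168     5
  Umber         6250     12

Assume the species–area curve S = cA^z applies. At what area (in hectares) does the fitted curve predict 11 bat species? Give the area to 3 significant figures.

z = ln(12/5) / ln(6250/168) = 0.8755 / 3.6164 = 0.2421
c = 5 / 168^0.2421 = 5 / 3.457 = 1.446
A = (11/1.446)^(1/0.2421) ⇒ ln A = ln(7.606)/0.2421 = 8.3809
A = e^8.3809 ≈ 4363 hectares

4360 hectares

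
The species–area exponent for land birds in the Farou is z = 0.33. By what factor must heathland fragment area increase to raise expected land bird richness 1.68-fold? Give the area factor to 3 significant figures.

4.82

(A₂/A₁)^0.33 = 1.68, so A₂/A₁ = 1.68^(1/0.33) = 1.68^3.03
ln(A₂/A₁) = ln 1.68 / 0.33 = 0.5188 / 0.33 = 1.5721
A₂/A₁ = e^1.5721 ≈ 4.817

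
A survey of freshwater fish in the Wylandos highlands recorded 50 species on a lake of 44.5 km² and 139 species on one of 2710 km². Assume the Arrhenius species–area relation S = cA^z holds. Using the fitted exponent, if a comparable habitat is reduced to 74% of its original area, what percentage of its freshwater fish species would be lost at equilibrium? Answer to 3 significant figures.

7.22%

z = ln(139/50) / ln(2710/44.5) = 1.0225 / 4.1092 = 0.2488
S_new/S_old = (A_new/A_old)^z = 0.74^0.2488 = exp(0.2488 × -0.3011) = 0.9278
Fraction lost = 1 − 0.9278 = 0.07218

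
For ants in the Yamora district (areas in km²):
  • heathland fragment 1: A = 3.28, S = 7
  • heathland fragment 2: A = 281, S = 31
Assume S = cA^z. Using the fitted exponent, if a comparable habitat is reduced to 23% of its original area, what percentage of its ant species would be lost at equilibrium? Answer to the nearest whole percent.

39%

z = ln(31/7) / ln(281/3.28) = 1.4881 / 4.4505 = 0.3344
S_new/S_old = (A_new/A_old)^z = 0.23^0.3344 = exp(0.3344 × -1.4697) = 0.6118
Fraction lost = 1 − 0.6118 = 0.3882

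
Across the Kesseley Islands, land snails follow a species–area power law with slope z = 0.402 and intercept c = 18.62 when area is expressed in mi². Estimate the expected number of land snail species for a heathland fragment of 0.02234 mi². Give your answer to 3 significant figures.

S = 18.62 × 0.02234^0.402 = 18.62 × 0.2169 ≈ 4.039

4.04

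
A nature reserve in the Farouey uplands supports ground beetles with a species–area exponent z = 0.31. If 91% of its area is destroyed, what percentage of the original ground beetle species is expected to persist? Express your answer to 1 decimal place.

S_new/S_old = (A_new/A_old)^z = 0.09^0.31
= exp(0.31 × ln 0.09) = exp(0.31 × -2.4079) = exp(-0.7465) ≈ 0.474

47.4%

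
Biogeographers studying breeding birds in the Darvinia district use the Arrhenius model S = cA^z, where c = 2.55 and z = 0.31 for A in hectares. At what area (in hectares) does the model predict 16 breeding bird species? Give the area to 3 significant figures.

16 = 2.55 × A^0.31  ⇒  A^0.31 = 16/2.55 = 6.275
ln A = ln(6.275) / 0.31 = 1.8365 / 0.31 = 5.9242
A = e^5.9242 ≈ 374 hectares

374 hectares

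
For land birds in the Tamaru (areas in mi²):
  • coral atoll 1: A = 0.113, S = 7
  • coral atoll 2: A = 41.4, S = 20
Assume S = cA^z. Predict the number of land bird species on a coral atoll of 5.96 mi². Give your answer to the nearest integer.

14

z = ln(20/7) / ln(41.4/0.113) = 1.0498 / 5.9036 = 0.1778
c = 7 / 0.113^0.1778 = 7 / 0.6786 = 10.32
S₃ = 10.32 × 5.96^0.1778 = 10.32 × 1.374 ≈ 14.17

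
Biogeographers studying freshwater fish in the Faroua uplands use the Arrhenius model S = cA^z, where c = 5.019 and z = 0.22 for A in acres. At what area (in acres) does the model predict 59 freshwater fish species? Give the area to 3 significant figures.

73200 acres

59 = 5.019 × A^0.22  ⇒  A^0.22 = 59/5.019 = 11.76
ln A = ln(11.76) / 0.22 = 2.4643 / 0.22 = 11.2014
A = e^11.2014 ≈ 73232 acres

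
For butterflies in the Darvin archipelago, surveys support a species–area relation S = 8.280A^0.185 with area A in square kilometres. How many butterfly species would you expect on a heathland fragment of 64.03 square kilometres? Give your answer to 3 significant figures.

S = 8.28 × 64.03^0.185 = 8.28 × 2.159 ≈ 17.87

17.9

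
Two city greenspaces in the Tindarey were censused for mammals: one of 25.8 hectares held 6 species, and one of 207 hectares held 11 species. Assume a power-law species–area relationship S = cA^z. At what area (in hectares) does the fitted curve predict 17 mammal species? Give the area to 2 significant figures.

z = ln(11/6) / ln(207/25.8) = 0.6061 / 2.0823 = 0.2911
c = 6 / 25.8^0.2911 = 6 / 2.576 = 2.329
A = (17/2.329)^(1/0.2911) ⇒ ln A = ln(7.298)/0.2911 = 6.8282
A = e^6.8282 ≈ 923.6 hectares

920 hectares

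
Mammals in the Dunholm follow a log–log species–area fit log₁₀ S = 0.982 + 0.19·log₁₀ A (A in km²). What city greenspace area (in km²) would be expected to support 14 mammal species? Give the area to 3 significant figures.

7.31 km²

14 = 9.594 × A^0.19  ⇒  A^0.19 = 14/9.594 = 1.459
ln A = ln(1.459) / 0.19 = 0.3779 / 0.19 = 1.9890
A = e^1.9890 ≈ 7.309 km²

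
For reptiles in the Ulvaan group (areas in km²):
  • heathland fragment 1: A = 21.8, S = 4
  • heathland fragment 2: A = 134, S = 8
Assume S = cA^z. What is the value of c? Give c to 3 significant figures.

z = ln(S₂/S₁) / ln(A₂/A₁) = ln(8/4) / ln(134/21.8) = 0.6931 / 1.8159 = 0.3817
c = S₁ / A₁^z = 4 / 21.8^0.3817 = 4 / 3.243 = 1.234

1.23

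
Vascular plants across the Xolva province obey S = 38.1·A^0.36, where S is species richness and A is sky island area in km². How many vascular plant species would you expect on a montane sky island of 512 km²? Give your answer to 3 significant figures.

S = 38.1 × 512^0.36 = 38.1 × 9.448 ≈ 360

360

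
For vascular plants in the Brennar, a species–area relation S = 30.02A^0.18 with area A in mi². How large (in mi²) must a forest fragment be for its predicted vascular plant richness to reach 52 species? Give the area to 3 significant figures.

21.2 mi²

52 = 30.02 × A^0.18  ⇒  A^0.18 = 52/30.02 = 1.732
ln A = ln(1.732) / 0.18 = 0.5494 / 0.18 = 3.0521
A = e^3.0521 ≈ 21.16 mi²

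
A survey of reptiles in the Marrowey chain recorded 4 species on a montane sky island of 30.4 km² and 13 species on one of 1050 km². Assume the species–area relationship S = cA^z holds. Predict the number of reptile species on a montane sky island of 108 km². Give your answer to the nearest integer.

z = ln(13/4) / ln(1050/30.4) = 1.1787 / 3.5421 = 0.3328
c = 4 / 30.4^0.3328 = 4 / 3.115 = 1.284
S₃ = 1.284 × 108^0.3328 = 1.284 × 4.749 ≈ 6.099

6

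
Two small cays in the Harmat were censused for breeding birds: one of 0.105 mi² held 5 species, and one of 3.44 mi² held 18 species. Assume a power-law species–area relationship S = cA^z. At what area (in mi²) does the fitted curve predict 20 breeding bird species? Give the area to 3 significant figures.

4.58 mi²

z = ln(18/5) / ln(3.44/0.105) = 1.2809 / 3.4893 = 0.3671
c = 5 / 0.105^0.3671 = 5 / 0.4372 = 11.44
A = (20/11.44)^(1/0.3671) ⇒ ln A = ln(1.749)/0.3671 = 1.5225
A = e^1.5225 ≈ 4.584 mi²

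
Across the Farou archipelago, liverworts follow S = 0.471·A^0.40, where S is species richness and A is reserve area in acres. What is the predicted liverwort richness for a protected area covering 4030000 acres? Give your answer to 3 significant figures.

207

S = 0.471 × 4030000^0.4 = 0.471 × 438.7 ≈ 206.6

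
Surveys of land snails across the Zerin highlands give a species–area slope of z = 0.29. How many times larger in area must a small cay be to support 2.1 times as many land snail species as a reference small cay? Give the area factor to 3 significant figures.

(A₂/A₁)^0.29 = 2.1, so A₂/A₁ = 2.1^(1/0.29) = 2.1^3.448
ln(A₂/A₁) = ln 2.1 / 0.29 = 0.7419 / 0.29 = 2.5584
A₂/A₁ = e^2.5584 ≈ 12.92

12.9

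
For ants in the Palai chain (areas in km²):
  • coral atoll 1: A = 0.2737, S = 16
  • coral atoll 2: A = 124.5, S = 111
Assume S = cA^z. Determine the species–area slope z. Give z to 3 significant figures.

0.316

Taking logs: ln S = ln c + z ln A, so z = (ln S₂ − ln S₁)/(ln A₂ − ln A₁).
z = ln(111/16) / ln(124.5/0.2737) = ln(6.938) / ln(454.9) = 1.9369 / 6.1200 = 0.3165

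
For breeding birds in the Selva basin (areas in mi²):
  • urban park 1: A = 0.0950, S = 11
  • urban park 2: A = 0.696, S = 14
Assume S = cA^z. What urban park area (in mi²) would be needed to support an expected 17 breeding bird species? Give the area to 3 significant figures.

3.46 mi²

z = ln(14/11) / ln(0.696/0.095) = 0.2412 / 1.9915 = 0.1211
c = 11 / 0.095^0.1211 = 11 / 0.752 = 14.63
A = (17/14.63)^(1/0.1211) ⇒ ln A = ln(1.162)/0.1211 = 1.2409
A = e^1.2409 ≈ 3.459 mi²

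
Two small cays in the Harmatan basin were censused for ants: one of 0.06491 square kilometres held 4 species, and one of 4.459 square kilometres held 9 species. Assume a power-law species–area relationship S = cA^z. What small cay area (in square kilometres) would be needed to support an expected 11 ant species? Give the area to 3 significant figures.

12.7 square kilometres

z = ln(9/4) / ln(4.459/0.06491) = 0.8109 / 4.2297 = 0.1917
c = 4 / 0.06491^0.1917 = 4 / 0.592 = 6.757
A = (11/6.757)^(1/0.1917) ⇒ ln A = ln(1.628)/0.1917 = 2.5416
A = e^2.5416 ≈ 12.7 square kilometres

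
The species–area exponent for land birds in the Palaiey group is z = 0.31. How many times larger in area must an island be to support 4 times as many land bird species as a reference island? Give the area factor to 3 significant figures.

(A₂/A₁)^0.31 = 4, so A₂/A₁ = 4^(1/0.31) = 4^3.226
ln(A₂/A₁) = ln 4 / 0.31 = 1.3863 / 0.31 = 4.4719
A₂/A₁ = e^4.4719 ≈ 87.52

87.5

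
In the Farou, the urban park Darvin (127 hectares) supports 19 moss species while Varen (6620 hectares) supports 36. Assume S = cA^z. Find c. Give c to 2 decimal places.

8.68

z = ln(S₂/S₁) / ln(A₂/A₁) = ln(36/19) / ln(6620/127) = 0.6391 / 3.9537 = 0.1616
c = S₁ / A₁^z = 19 / 127^0.1616 = 19 / 2.188 = 8.683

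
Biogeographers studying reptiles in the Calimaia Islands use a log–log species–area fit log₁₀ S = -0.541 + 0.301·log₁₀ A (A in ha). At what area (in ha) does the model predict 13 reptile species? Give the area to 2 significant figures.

13 = 0.2877 × A^0.301  ⇒  A^0.301 = 13/0.2877 = 45.18
ln A = ln(45.18) / 0.301 = 3.8106 / 0.301 = 12.6600
A = e^12.6600 ≈ 314884 ha

310000 ha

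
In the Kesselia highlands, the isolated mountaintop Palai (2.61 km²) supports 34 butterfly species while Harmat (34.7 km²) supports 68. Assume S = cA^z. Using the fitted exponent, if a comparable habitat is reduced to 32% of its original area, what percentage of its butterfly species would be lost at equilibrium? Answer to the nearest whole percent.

z = ln(68/34) / ln(34.7/2.61) = 0.6931 / 2.5874 = 0.2679
S_new/S_old = (A_new/A_old)^z = 0.32^0.2679 = exp(0.2679 × -1.1394) = 0.7369
Fraction lost = 1 − 0.7369 = 0.2631

26%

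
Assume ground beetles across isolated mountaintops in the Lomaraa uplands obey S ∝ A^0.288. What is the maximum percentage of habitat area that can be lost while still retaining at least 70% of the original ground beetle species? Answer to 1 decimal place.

71.0%

Need (A_new/A_old)^0.288 = 0.7, so A_new/A_old = 0.7^(1/0.288) = 0.7^3.472
ln(A_new/A_old) = ln 0.7 / 0.288 = -0.3567 / 0.288 = -1.2385
A_new/A_old = e^-1.2385 ≈ 0.2898
Fraction that can be lost = 1 − 0.2898 = 0.7102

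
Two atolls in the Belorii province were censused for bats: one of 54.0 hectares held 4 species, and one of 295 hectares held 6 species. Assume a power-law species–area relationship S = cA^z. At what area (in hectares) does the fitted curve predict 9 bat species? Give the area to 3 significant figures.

z = ln(6/4) / ln(295/54) = 0.4055 / 1.6980 = 0.2388
c = 4 / 54^0.2388 = 4 / 2.592 = 1.543
A = (9/1.543)^(1/0.2388) ⇒ ln A = ln(5.833)/0.2388 = 7.3850
A = e^7.3850 ≈ 1612 hectares

1610 hectares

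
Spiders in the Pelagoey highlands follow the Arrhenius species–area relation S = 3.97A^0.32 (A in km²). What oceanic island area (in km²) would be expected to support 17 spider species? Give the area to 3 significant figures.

17 = 3.97 × A^0.32  ⇒  A^0.32 = 17/3.97 = 4.282
ln A = ln(4.282) / 0.32 = 1.4544 / 0.32 = 4.5451
A = e^4.5451 ≈ 94.17 km²

94.2 km²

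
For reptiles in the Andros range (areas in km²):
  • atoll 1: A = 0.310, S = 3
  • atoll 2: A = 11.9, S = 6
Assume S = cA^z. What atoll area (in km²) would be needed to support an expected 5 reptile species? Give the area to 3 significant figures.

z = ln(6/3) / ln(11.9/0.31) = 0.6931 / 3.6477 = 0.1900
c = 3 / 0.31^0.1900 = 3 / 0.8005 = 3.748
A = (5/3.748)^(1/0.1900) ⇒ ln A = ln(1.334)/0.1900 = 1.5171
A = e^1.5171 ≈ 4.559 km²

4.56 km²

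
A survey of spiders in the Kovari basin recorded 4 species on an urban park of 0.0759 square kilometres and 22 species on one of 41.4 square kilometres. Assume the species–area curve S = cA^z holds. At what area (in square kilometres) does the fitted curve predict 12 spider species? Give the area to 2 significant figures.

4.4 square kilometres

z = ln(22/4) / ln(41.4/0.0759) = 1.7047 / 6.3016 = 0.2705
c = 4 / 0.0759^0.2705 = 4 / 0.4978 = 8.035
A = (12/8.035)^(1/0.2705) ⇒ ln A = ln(1.493)/0.2705 = 1.4827
A = e^1.4827 ≈ 4.405 square kilometres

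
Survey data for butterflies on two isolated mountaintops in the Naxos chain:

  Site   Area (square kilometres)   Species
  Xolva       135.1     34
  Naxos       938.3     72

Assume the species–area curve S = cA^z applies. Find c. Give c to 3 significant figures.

z = ln(S₂/S₁) / ln(A₂/A₁) = ln(72/34) / ln(938.3/135.1) = 0.7503 / 1.9381 = 0.3871
c = S₁ / A₁^z = 34 / 135.1^0.3871 = 34 / 6.681 = 5.089

5.09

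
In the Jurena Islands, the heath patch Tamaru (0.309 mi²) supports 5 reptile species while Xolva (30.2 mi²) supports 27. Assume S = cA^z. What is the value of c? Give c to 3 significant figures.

z = ln(S₂/S₁) / ln(A₂/A₁) = ln(27/5) / ln(30.2/0.309) = 1.6864 / 4.5823 = 0.3680
c = S₁ / A₁^z = 5 / 0.309^0.3680 = 5 / 0.6491 = 7.703

7.70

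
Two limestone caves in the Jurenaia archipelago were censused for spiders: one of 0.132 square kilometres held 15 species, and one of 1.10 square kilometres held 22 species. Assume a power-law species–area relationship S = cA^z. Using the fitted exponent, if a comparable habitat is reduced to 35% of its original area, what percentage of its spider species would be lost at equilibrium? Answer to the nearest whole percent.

17%

z = ln(22/15) / ln(1.1/0.132) = 0.3830 / 2.1203 = 0.1806
S_new/S_old = (A_new/A_old)^z = 0.35^0.1806 = exp(0.1806 × -1.0498) = 0.8273
Fraction lost = 1 − 0.8273 = 0.1727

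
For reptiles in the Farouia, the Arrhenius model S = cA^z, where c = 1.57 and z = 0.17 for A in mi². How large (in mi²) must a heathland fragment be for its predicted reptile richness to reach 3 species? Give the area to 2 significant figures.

3 = 1.57 × A^0.17  ⇒  A^0.17 = 3/1.57 = 1.911
ln A = ln(1.911) / 0.17 = 0.6475 / 0.17 = 3.8090
A = e^3.8090 ≈ 45.11 mi²

45 mi²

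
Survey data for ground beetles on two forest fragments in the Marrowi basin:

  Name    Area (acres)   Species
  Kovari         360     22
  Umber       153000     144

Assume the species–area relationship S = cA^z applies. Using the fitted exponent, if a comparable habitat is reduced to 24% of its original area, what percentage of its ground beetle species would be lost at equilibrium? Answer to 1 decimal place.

z = ln(144/22) / ln(153000/360) = 1.8788 / 6.0521 = 0.3104
S_new/S_old = (A_new/A_old)^z = 0.24^0.3104 = exp(0.3104 × -1.4271) = 0.6421
Fraction lost = 1 − 0.6421 = 0.3579

35.8%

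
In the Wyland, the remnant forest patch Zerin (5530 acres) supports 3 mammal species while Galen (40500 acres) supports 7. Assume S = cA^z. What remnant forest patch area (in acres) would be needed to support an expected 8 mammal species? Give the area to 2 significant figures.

z = ln(7/3) / ln(40500/5530) = 0.8473 / 1.9911 = 0.4255
c = 3 / 5530^0.4255 = 3 / 39.15 = 0.07664
A = (8/0.07664)^(1/0.4255) ⇒ ln A = ln(104.4)/0.4255 = 10.9229
A = e^10.9229 ≈ 55429 acres

55000 acres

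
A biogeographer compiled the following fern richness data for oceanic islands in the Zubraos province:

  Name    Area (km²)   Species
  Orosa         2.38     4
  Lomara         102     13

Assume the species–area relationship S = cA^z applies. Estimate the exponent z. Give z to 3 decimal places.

Taking logs: ln S = ln c + z ln A, so z = (ln S₂ − ln S₁)/(ln A₂ − ln A₁).
z = ln(13/4) / ln(102/2.38) = ln(3.25) / ln(42.86) = 1.1787 / 3.7579 = 0.3136

0.314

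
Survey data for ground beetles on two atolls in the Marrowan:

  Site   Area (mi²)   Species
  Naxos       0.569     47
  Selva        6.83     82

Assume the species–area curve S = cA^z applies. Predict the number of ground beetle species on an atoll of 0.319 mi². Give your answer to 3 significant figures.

41.3

z = ln(82/47) / ln(6.83/0.569) = 0.5566 / 2.4852 = 0.2240
c = 47 / 0.569^0.2240 = 47 / 0.8814 = 53.33
S₃ = 53.33 × 0.319^0.2240 = 53.33 × 0.7742 ≈ 41.29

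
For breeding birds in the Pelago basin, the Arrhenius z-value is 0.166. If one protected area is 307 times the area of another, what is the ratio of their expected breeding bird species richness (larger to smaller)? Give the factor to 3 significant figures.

2.59

S₂/S₁ = (A₂/A₁)^z = 307^0.166
ln(S₂/S₁) = 0.166 × ln 307 = 0.166 × 5.7268 = 0.9507
S₂/S₁ = e^0.9507 ≈ 2.587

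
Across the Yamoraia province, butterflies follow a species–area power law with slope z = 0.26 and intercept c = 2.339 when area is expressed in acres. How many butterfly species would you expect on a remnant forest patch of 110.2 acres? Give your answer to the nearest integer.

8 species

S = 2.339 × 110.2^0.26 = 2.339 × 3.396 ≈ 7.943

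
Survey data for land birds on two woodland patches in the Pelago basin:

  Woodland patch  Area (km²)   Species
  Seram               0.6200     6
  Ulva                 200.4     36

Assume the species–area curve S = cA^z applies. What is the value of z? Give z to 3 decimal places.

Taking logs: ln S = ln c + z ln A, so z = (ln S₂ − ln S₁)/(ln A₂ − ln A₁).
z = ln(36/6) / ln(200.4/0.62) = ln(6) / ln(323.2) = 1.7918 / 5.7784 = 0.3101

0.310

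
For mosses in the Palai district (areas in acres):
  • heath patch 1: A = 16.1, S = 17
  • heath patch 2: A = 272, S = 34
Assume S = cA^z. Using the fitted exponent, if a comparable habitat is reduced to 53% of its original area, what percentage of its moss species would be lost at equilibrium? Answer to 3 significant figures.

z = ln(34/17) / ln(272/16.1) = 0.6931 / 2.8270 = 0.2452
S_new/S_old = (A_new/A_old)^z = 0.53^0.2452 = exp(0.2452 × -0.6349) = 0.8558
Fraction lost = 1 − 0.8558 = 0.1442

14.4%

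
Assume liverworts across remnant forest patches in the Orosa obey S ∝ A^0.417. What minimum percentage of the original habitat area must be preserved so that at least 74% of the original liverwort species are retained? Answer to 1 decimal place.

48.6%

Need (A_new/A_old)^0.417 = 0.74, so A_new/A_old = 0.74^(1/0.417) = 0.74^2.398
ln(A_new/A_old) = ln 0.74 / 0.417 = -0.3011 / 0.417 = -0.7221
A_new/A_old = e^-0.7221 ≈ 0.4857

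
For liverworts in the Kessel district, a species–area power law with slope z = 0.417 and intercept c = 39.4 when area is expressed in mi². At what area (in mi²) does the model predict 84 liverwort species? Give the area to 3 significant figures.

84 = 39.4 × A^0.417  ⇒  A^0.417 = 84/39.4 = 2.132
ln A = ln(2.132) / 0.417 = 0.7571 / 0.417 = 1.8155
A = e^1.8155 ≈ 6.144 mi²

6.14 mi²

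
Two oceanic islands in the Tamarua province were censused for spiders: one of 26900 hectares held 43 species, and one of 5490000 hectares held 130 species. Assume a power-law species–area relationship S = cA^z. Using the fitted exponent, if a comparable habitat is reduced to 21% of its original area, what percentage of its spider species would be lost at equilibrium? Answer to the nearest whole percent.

28%

z = ln(130/43) / ln(5490000/26900) = 1.1063 / 5.3186 = 0.2080
S_new/S_old = (A_new/A_old)^z = 0.21^0.2080 = exp(0.2080 × -1.5606) = 0.7228
Fraction lost = 1 − 0.7228 = 0.2772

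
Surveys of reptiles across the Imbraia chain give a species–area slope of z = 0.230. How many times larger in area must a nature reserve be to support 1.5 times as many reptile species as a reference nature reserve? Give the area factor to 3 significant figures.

5.83

(A₂/A₁)^0.23 = 1.5, so A₂/A₁ = 1.5^(1/0.23) = 1.5^4.348
ln(A₂/A₁) = ln 1.5 / 0.23 = 0.4055 / 0.23 = 1.7629
A₂/A₁ = e^1.7629 ≈ 5.829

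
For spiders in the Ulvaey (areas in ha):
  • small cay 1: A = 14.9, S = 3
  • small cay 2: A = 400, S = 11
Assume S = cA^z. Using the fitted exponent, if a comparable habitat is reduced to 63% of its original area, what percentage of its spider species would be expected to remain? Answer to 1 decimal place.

83.3%

z = ln(11/3) / ln(400/14.9) = 1.2993 / 3.2901 = 0.3949
S_new/S_old = (A_new/A_old)^z = 0.63^0.3949 = exp(0.3949 × -0.4620) = 0.8332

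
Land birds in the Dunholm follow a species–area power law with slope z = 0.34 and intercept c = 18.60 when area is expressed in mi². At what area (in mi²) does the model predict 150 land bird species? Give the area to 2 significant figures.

460 mi²

150 = 18.6 × A^0.34  ⇒  A^0.34 = 150/18.6 = 8.065
ln A = ln(8.065) / 0.34 = 2.0875 / 0.34 = 6.1396
A = e^6.1396 ≈ 463.9 mi²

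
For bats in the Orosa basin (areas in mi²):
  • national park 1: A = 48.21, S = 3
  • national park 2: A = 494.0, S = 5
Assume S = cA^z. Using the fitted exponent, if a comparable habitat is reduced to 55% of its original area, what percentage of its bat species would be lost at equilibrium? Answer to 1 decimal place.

12.3%

z = ln(5/3) / ln(494/48.21) = 0.5108 / 2.3270 = 0.2195
S_new/S_old = (A_new/A_old)^z = 0.55^0.2195 = exp(0.2195 × -0.5978) = 0.877
Fraction lost = 1 − 0.877 = 0.123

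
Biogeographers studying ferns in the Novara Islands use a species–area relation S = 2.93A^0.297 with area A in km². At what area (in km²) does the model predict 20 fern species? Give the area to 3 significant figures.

644 km²

20 = 2.93 × A^0.297  ⇒  A^0.297 = 20/2.93 = 6.826
ln A = ln(6.826) / 0.297 = 1.9207 / 0.297 = 6.4671
A = e^6.4671 ≈ 643.6 km²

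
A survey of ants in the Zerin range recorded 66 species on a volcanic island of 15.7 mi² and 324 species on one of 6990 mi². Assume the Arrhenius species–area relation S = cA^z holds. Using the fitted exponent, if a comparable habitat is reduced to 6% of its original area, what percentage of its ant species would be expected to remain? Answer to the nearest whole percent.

48%

z = ln(324/66) / ln(6990/15.7) = 1.5911 / 6.0986 = 0.2609
S_new/S_old = (A_new/A_old)^z = 0.06^0.2609 = exp(0.2609 × -2.8134) = 0.48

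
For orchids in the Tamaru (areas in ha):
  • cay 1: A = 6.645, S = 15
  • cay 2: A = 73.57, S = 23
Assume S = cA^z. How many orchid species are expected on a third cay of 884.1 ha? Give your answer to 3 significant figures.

z = ln(23/15) / ln(73.57/6.645) = 0.4274 / 2.4044 = 0.1778
c = 15 / 6.645^0.1778 = 15 / 1.4 = 10.71
S₃ = 10.71 × 884.1^0.1778 = 10.71 × 3.341 ≈ 35.78

35.8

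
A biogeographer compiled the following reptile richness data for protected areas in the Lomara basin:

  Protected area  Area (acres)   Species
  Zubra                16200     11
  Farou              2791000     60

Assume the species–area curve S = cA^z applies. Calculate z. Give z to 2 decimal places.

Taking logs: ln S = ln c + z ln A, so z = (ln S₂ − ln S₁)/(ln A₂ − ln A₁).
z = ln(60/11) / ln(2791000/16200) = ln(5.455) / ln(172.3) = 1.6964 / 5.1491 = 0.3295

0.33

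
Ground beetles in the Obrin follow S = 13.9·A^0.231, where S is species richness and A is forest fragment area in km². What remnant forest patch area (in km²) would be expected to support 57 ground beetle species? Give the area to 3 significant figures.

57 = 13.9 × A^0.231  ⇒  A^0.231 = 57/13.9 = 4.101
ln A = ln(4.101) / 0.231 = 1.4112 / 0.231 = 6.1089
A = e^6.1089 ≈ 449.9 km²

450 km²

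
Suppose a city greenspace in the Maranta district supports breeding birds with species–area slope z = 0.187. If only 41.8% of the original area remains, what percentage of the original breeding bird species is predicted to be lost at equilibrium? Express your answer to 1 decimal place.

S_new/S_old = (A_new/A_old)^z = 0.418^0.187
= exp(0.187 × ln 0.418) = exp(0.187 × -0.8723) = exp(-0.1631) ≈ 0.8495
Fraction lost = 1 − 0.8495 = 0.1505

15.1%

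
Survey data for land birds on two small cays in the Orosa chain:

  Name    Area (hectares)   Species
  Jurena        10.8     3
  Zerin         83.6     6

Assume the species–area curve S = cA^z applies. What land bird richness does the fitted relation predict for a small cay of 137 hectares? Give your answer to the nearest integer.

7

z = ln(6/3) / ln(83.6/10.8) = 0.6931 / 2.0465 = 0.3387
c = 3 / 10.8^0.3387 = 3 / 2.239 = 1.34
S₃ = 1.34 × 137^0.3387 = 1.34 × 5.293 ≈ 7.093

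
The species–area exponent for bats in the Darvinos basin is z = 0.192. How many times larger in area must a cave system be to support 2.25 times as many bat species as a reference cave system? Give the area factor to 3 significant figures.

68.3

(A₂/A₁)^0.192 = 2.25, so A₂/A₁ = 2.25^(1/0.192) = 2.25^5.208
ln(A₂/A₁) = ln 2.25 / 0.192 = 0.8109 / 0.192 = 4.2236
A₂/A₁ = e^4.2236 ≈ 68.28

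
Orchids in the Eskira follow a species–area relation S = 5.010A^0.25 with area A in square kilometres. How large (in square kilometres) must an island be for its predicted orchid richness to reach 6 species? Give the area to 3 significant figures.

6 = 5.01 × A^0.25  ⇒  A^0.25 = 6/5.01 = 1.198
ln A = ln(1.198) / 0.25 = 0.1803 / 0.25 = 0.7213
A = e^0.7213 ≈ 2.057 square kilometres

2.06 square kilometres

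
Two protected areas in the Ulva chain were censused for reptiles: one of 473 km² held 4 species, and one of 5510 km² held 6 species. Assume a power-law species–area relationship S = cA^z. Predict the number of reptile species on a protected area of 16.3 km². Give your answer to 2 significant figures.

2.3

z = ln(6/4) / ln(5510/473) = 0.4055 / 2.4552 = 0.1651
c = 4 / 473^0.1651 = 4 / 2.765 = 1.447
S₃ = 1.447 × 16.3^0.1651 = 1.447 × 1.586 ≈ 2.294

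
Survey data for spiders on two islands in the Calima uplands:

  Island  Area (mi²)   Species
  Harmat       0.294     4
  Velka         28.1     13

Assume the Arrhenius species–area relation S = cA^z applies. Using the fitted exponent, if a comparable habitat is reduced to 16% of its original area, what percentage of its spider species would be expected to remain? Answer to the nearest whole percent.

62%

z = ln(13/4) / ln(28.1/0.294) = 1.1787 / 4.5599 = 0.2585
S_new/S_old = (A_new/A_old)^z = 0.16^0.2585 = exp(0.2585 × -1.8326) = 0.6227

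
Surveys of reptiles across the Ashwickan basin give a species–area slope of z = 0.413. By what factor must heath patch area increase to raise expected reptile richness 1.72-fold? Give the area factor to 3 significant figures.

3.72

(A₂/A₁)^0.413 = 1.72, so A₂/A₁ = 1.72^(1/0.413) = 1.72^2.421
ln(A₂/A₁) = ln 1.72 / 0.413 = 0.5423 / 0.413 = 1.3131
A₂/A₁ = e^1.3131 ≈ 3.718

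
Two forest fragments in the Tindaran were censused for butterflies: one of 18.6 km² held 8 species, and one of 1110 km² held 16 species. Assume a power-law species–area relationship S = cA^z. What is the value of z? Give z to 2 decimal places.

Taking logs: ln S = ln c + z ln A, so z = (ln S₂ − ln S₁)/(ln A₂ − ln A₁).
z = ln(16/8) / ln(1110/18.6) = ln(2) / ln(59.68) = 0.6931 / 4.0890 = 0.1695

0.17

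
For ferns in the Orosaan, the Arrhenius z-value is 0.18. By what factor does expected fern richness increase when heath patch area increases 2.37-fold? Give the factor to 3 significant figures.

S₂/S₁ = (A₂/A₁)^z = 2.37^0.18
ln(S₂/S₁) = 0.18 × ln 2.37 = 0.18 × 0.8629 = 0.1553
S₂/S₁ = e^0.1553 ≈ 1.168

1.17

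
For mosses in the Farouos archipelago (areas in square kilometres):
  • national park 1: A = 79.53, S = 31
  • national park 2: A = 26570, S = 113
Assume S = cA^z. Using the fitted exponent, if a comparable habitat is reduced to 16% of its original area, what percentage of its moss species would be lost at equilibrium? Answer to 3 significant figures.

z = ln(113/31) / ln(26570/79.53) = 1.2934 / 5.8114 = 0.2226
S_new/S_old = (A_new/A_old)^z = 0.16^0.2226 = exp(0.2226 × -1.8326) = 0.6651
Fraction lost = 1 − 0.6651 = 0.3349

33.5%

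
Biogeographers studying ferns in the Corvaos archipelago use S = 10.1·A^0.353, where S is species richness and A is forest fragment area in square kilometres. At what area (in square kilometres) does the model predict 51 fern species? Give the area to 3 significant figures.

98.2 square kilometres

51 = 10.1 × A^0.353  ⇒  A^0.353 = 51/10.1 = 5.05
ln A = ln(5.05) / 0.353 = 1.6193 / 0.353 = 4.5872
A = e^4.5872 ≈ 98.22 square kilometres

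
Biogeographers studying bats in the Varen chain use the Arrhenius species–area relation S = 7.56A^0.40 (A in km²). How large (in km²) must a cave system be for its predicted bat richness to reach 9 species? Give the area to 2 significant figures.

9 = 7.56 × A^0.4  ⇒  A^0.4 = 9/7.56 = 1.19
ln A = ln(1.19) / 0.4 = 0.1744 / 0.4 = 0.4359
A = e^0.4359 ≈ 1.546 km²

1.5 km²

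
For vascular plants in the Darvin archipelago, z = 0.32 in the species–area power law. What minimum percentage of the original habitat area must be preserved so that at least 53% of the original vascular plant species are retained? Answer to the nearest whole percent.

Need (A_new/A_old)^0.32 = 0.53, so A_new/A_old = 0.53^(1/0.32) = 0.53^3.125
ln(A_new/A_old) = ln 0.53 / 0.32 = -0.6349 / 0.32 = -1.9840
A_new/A_old = e^-1.9840 ≈ 0.1375

14%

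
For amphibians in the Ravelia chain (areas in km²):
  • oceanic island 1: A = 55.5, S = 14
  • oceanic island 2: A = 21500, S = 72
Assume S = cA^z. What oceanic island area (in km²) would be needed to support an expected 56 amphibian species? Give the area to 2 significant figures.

z = ln(72/14) / ln(21500/55.5) = 1.6376 / 5.9594 = 0.2748
c = 14 / 55.5^0.2748 = 14 / 3.015 = 4.643
A = (56/4.643)^(1/0.2748) ⇒ ln A = ln(12.06)/0.2748 = 9.0612
A = e^9.0612 ≈ 8615 km²

8600 km²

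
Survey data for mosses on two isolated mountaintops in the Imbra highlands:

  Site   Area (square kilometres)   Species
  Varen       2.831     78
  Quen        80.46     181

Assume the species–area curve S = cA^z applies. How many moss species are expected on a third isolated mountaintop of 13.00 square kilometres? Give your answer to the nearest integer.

z = ln(181/78) / ln(80.46/2.831) = 0.8418 / 3.3471 = 0.2515
c = 78 / 2.831^0.2515 = 78 / 1.299 = 60.04
S₃ = 60.04 × 13^0.2515 = 60.04 × 1.906 ≈ 114.4

114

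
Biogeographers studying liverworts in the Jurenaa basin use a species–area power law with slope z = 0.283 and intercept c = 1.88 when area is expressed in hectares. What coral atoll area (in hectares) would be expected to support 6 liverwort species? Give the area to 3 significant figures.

60.4 hectares

6 = 1.88 × A^0.283  ⇒  A^0.283 = 6/1.88 = 3.191
ln A = ln(3.191) / 0.283 = 1.1605 / 0.283 = 4.1007
A = e^4.1007 ≈ 60.38 hectares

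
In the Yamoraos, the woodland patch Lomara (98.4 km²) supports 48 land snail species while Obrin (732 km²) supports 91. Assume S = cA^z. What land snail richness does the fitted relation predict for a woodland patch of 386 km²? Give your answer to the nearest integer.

74

z = ln(91/48) / ln(732/98.4) = 0.6397 / 2.0067 = 0.3188
c = 48 / 98.4^0.3188 = 48 / 4.318 = 11.12
S₃ = 11.12 × 386^0.3188 = 11.12 × 6.676 ≈ 74.21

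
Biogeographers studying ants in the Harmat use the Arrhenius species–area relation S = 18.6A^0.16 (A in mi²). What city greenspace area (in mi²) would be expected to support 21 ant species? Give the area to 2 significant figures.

21 = 18.6 × A^0.16  ⇒  A^0.16 = 21/18.6 = 1.129
ln A = ln(1.129) / 0.16 = 0.1214 / 0.16 = 0.7585
A = e^0.7585 ≈ 2.135 mi²

2.1 mi²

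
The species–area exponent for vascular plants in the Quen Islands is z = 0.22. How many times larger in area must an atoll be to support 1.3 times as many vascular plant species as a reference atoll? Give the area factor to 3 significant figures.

(A₂/A₁)^0.22 = 1.3, so A₂/A₁ = 1.3^(1/0.22) = 1.3^4.545
ln(A₂/A₁) = ln 1.3 / 0.22 = 0.2624 / 0.22 = 1.1926
A₂/A₁ = e^1.1926 ≈ 3.296

3.30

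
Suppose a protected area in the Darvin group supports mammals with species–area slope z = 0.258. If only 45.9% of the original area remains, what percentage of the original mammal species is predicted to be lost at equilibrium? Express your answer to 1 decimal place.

S_new/S_old = (A_new/A_old)^z = 0.459^0.258
= exp(0.258 × ln 0.459) = exp(0.258 × -0.7787) = exp(-0.2009) ≈ 0.818
Fraction lost = 1 − 0.818 = 0.182

18.2%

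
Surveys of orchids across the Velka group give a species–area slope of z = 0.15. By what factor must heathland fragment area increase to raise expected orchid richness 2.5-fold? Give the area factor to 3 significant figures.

(A₂/A₁)^0.15 = 2.5, so A₂/A₁ = 2.5^(1/0.15) = 2.5^6.667
ln(A₂/A₁) = ln 2.5 / 0.15 = 0.9163 / 0.15 = 6.1086
A₂/A₁ = e^6.1086 ≈ 449.7

450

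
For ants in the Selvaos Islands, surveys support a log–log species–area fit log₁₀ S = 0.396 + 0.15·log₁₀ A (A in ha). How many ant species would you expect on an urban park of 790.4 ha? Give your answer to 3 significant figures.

S = 2.489 × 790.4^0.15 = 2.489 × 2.721 ≈ 6.771

6.77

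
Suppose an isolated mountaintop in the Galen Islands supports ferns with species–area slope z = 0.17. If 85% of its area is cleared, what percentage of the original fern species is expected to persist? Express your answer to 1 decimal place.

S_new/S_old = (A_new/A_old)^z = 0.15^0.17
= exp(0.17 × ln 0.15) = exp(0.17 × -1.8971) = exp(-0.3225) ≈ 0.7243

72.4%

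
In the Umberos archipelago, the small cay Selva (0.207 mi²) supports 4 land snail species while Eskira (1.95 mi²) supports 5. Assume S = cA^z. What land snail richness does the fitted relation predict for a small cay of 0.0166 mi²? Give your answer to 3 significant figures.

z = ln(5/4) / ln(1.95/0.207) = 0.2231 / 2.2429 = 0.0995
c = 4 / 0.207^0.0995 = 4 / 0.855 = 4.679
S₃ = 4.679 × 0.0166^0.0995 = 4.679 × 0.6651 ≈ 3.112

3.11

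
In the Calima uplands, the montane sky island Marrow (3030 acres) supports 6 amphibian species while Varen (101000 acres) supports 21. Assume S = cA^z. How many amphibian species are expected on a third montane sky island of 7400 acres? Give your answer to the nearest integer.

8

z = ln(21/6) / ln(101000/3030) = 1.2528 / 3.5066 = 0.3573
c = 6 / 3030^0.3573 = 6 / 17.53 = 0.3423
S₃ = 0.3423 × 7400^0.3573 = 0.3423 × 24.12 ≈ 8.255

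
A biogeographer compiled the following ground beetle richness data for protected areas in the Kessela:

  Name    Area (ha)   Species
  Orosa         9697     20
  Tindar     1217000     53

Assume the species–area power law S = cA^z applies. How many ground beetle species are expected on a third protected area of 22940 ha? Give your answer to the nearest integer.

z = ln(53/20) / ln(1217000/9697) = 0.9746 / 4.8323 = 0.2017
c = 20 / 9697^0.2017 = 20 / 6.368 = 3.141
S₃ = 3.141 × 22940^0.2017 = 3.141 × 7.576 ≈ 23.79

24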